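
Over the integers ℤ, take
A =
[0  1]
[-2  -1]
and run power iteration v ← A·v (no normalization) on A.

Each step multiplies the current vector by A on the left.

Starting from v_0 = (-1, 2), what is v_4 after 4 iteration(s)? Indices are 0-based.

v_4 = (4, 4)

v_0 = (-1, 2).
v_1 = A·v_0 = (2, 0).
v_2 = A·v_1 = (0, -4).
v_3 = A·v_2 = (-4, 4).
v_4 = A·v_3 = (4, 4).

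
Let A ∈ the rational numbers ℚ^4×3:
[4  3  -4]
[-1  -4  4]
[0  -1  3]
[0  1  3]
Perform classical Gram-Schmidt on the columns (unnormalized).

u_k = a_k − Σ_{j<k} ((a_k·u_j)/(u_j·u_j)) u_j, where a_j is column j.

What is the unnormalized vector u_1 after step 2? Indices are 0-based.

Step 1: u_0 = a_0 = (4, -1, 0, 0).
Step 2: u_1 = a_1 − (16/17)·u_0 = (-13/17, -52/17, -1, 1).

u_1 = (-13/17, -52/17, -1, 1)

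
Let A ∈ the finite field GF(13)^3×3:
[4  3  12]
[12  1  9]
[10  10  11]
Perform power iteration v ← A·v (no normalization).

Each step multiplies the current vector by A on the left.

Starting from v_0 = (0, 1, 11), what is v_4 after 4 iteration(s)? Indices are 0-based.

v_4 = (0, 11, 1)

v_0 = (0, 1, 11).
v_1 = A·v_0 = (5, 9, 1).
v_2 = A·v_1 = (7, 0, 8).
v_3 = A·v_2 = (7, 0, 2).
v_4 = A·v_3 = (0, 11, 1).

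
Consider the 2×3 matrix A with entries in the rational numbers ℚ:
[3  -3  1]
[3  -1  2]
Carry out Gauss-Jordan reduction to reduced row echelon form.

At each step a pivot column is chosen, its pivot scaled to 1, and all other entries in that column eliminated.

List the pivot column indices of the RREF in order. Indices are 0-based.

pivot columns: 0, 1

[1] R0 /= 3  ⇒  (1, -1, 1/3)
     R1 -= 3·R0  ⇒  (0, 2, 1)
[2] R1 /= 2  ⇒  (0, 1, 1/2)
     R0 -= -1·R1  ⇒  (1, 0, 5/6)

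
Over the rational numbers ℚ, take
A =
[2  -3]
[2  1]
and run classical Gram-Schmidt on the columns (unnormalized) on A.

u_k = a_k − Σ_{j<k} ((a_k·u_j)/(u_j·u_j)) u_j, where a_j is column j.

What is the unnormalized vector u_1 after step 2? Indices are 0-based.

Step 1: u_0 = a_0 = (2, 2).
Step 2: u_1 = a_1 − (-1/2)·u_0 = (-2, 2).

u_1 = (-2, 2)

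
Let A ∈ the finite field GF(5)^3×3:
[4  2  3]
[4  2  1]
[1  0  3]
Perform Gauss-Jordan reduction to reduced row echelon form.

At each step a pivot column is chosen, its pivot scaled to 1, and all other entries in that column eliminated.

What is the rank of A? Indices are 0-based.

pivot(0,0)=4: scale R0 → (1, 3, 2)
  clear (1,0): R1 −= (4)R0 → (0, 0, 3)
  clear (2,0): R2 −= (1)R0 → (0, 2, 1)
pivot(1,1): swap R1↔R2
pivot(1,1)=2: scale R1 → (0, 1, 3)
  clear (0,1): R0 −= (3)R1 → (1, 0, 3)
pivot(2,2)=3: scale R2 → (0, 0, 1)
  clear (0,2): R0 −= (3)R2 → (1, 0, 0)
  clear (1,2): R1 −= (3)R2 → (0, 1, 0)

rank = 3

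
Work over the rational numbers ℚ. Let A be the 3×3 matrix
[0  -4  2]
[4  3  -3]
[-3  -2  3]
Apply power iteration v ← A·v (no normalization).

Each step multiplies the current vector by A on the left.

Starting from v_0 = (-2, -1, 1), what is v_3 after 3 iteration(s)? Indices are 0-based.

v_0 = (-2, -1, 1).
v_1 = A·v_0 = (6, -14, 11).
v_2 = A·v_1 = (78, -51, 43).
v_3 = A·v_2 = (290, 30, -3).

v_3 = (290, 30, -3)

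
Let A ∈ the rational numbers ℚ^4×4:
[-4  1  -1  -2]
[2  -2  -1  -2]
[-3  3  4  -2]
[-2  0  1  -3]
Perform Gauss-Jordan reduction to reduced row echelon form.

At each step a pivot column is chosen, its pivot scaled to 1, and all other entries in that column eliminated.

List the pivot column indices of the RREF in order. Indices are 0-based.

pivot columns: 0, 1, 2, 3

pivot(0,0)=-4: scale R0 → (1, -1/4, 1/4, 1/2)
  clear (1,0): R1 −= (2)R0 → (0, -3/2, -3/2, -3)
  clear (2,0): R2 −= (-3)R0 → (0, 9/4, 19/4, -1/2)
  clear (3,0): R3 −= (-2)R0 → (0, -1/2, 3/2, -2)
pivot(1,1)=-3/2: scale R1 → (0, 1, 1, 2)
  clear (0,1): R0 −= (-1/4)R1 → (1, 0, 1/2, 1)
  clear (2,1): R2 −= (9/4)R1 → (0, 0, 5/2, -5)
  clear (3,1): R3 −= (-1/2)R1 → (0, 0, 2, -1)
pivot(2,2)=5/2: scale R2 → (0, 0, 1, -2)
  clear (0,2): R0 −= (1/2)R2 → (1, 0, 0, 2)
  clear (1,2): R1 −= (1)R2 → (0, 1, 0, 4)
  clear (3,2): R3 −= (2)R2 → (0, 0, 0, 3)
pivot(3,3)=3: scale R3 → (0, 0, 0, 1)
  clear (0,3): R0 −= (2)R3 → (1, 0, 0, 0)
  clear (1,3): R1 −= (4)R3 → (0, 1, 0, 0)
  clear (2,3): R2 −= (-2)R3 → (0, 0, 1, 0)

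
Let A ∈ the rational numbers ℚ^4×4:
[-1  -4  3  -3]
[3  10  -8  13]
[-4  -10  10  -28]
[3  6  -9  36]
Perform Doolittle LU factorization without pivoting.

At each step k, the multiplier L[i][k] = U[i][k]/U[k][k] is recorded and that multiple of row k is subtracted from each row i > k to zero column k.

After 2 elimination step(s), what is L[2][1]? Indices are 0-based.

k=0: U[0][0]=-1
  eliminate (1,0): mult=-3, new row 1: (0, -2, 1, 4); set L[1][0]=-3
  eliminate (2,0): mult=4, new row 2: (0, 6, -2, -16); set L[2][0]=4
  eliminate (3,0): mult=-3, new row 3: (0, -6, 0, 27); set L[3][0]=-3
k=1: U[1][1]=-2
  eliminate (2,1): mult=-3, new row 2: (0, 0, 1, -4); set L[2][1]=-3
  eliminate (3,1): mult=3, new row 3: (0, 0, -3, 15); set L[3][1]=3

L[2][1] = -3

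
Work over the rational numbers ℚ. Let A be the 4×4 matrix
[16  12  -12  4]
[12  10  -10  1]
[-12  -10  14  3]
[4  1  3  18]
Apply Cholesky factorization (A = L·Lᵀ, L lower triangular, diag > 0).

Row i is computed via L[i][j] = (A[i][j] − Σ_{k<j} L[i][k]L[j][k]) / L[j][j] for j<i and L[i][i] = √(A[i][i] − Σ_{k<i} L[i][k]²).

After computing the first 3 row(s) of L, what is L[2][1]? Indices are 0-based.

Step 1: L[0][0] = √(16) = 4.
  L[1][0] = (12) / L[0][0] = 3.
Step 2: L[1][1] = √(1) = 1.
  L[2][0] = (-12) / L[0][0] = -3.
  L[2][1] = (-1) / L[1][1] = -1.
Step 3: L[2][2] = √(4) = 2.

L[2][1] = -1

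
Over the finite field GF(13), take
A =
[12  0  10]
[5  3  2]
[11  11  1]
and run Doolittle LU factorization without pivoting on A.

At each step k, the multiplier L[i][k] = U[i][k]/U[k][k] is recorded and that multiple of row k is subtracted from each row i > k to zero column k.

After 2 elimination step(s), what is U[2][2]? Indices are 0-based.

k=0: U[0][0]=12
  eliminate (1,0): mult=8, new row 1: (0, 3, 0); set L[1][0]=8
  eliminate (2,0): mult=2, new row 2: (0, 11, 7); set L[2][0]=2
k=1: U[1][1]=3
  eliminate (2,1): mult=8, new row 2: (0, 0, 7); set L[2][1]=8

U[2][2] = 7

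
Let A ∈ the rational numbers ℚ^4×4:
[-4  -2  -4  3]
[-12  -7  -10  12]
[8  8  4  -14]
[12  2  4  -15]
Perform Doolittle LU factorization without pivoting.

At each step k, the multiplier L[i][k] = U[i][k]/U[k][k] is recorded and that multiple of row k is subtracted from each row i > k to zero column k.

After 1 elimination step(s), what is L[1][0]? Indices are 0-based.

[col 0] pivot -4
  R1 -= 3*R0 → (0, -1, 2, 3)  (L[1][0] := 3)
  R2 -= -2*R0 → (0, 4, -4, -8)  (L[2][0] := -2)
  R3 -= -3*R0 → (0, -4, -8, -6)  (L[3][0] := -3)

L[1][0] = 3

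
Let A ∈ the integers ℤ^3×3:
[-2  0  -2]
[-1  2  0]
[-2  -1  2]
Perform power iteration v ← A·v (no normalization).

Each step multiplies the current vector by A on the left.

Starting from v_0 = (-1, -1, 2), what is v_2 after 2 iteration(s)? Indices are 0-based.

v_2 = (-10, 0, 19)

v_0 = (-1, -1, 2).
v_1 = A·v_0 = (-2, -1, 7).
v_2 = A·v_1 = (-10, 0, 19).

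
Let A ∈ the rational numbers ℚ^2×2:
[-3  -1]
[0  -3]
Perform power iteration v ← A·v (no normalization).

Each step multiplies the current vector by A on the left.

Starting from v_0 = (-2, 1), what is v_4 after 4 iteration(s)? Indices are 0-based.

v_4 = (-54, 81)

v_0 = (-2, 1).
v_1 = A·v_0 = (5, -3).
v_2 = A·v_1 = (-12, 9).
v_3 = A·v_2 = (27, -27).
v_4 = A·v_3 = (-54, 81).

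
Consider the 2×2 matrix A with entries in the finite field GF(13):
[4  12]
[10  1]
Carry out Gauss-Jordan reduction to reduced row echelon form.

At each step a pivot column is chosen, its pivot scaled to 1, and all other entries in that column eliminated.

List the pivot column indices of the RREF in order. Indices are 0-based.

[1] R0 /= 4  ⇒  (1, 3)
     R1 -= 10·R0  ⇒  (0, 10)
[2] R1 /= 10  ⇒  (0, 1)
     R0 -= 3·R1  ⇒  (1, 0)

pivot columns: 0, 1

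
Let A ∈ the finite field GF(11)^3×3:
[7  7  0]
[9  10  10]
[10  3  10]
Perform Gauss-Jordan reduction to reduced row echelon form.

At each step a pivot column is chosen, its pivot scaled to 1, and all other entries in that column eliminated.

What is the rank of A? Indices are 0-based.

rank = 3

pivot(0,0)=7: scale R0 → (1, 1, 0)
  clear (1,0): R1 −= (9)R0 → (0, 1, 10)
  clear (2,0): R2 −= (10)R0 → (0, 4, 10)
pivot(1,1)=1: scale R1 → (0, 1, 10)
  clear (0,1): R0 −= (1)R1 → (1, 0, 1)
  clear (2,1): R2 −= (4)R1 → (0, 0, 3)
pivot(2,2)=3: scale R2 → (0, 0, 1)
  clear (0,2): R0 −= (1)R2 → (1, 0, 0)
  clear (1,2): R1 −= (10)R2 → (0, 1, 0)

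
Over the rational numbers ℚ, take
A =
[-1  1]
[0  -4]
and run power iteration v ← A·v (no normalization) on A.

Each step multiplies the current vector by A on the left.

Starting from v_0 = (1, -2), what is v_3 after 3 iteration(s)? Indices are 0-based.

v_0 = (1, -2).
v_1 = A·v_0 = (-3, 8).
v_2 = A·v_1 = (11, -32).
v_3 = A·v_2 = (-43, 128).

v_3 = (-43, 128)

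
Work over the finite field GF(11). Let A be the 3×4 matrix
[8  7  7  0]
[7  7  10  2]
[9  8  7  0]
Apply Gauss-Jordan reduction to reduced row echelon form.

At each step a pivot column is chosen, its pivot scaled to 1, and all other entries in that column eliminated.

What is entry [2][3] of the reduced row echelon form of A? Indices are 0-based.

M[2][3] = 9

pivot(0,0)=8: scale R0 → (1, 5, 5, 0)
  clear (1,0): R1 −= (7)R0 → (0, 5, 8, 2)
  clear (2,0): R2 −= (9)R0 → (0, 7, 6, 0)
pivot(1,1)=5: scale R1 → (0, 1, 6, 7)
  clear (0,1): R0 −= (5)R1 → (1, 0, 8, 9)
  clear (2,1): R2 −= (7)R1 → (0, 0, 8, 6)
pivot(2,2)=8: scale R2 → (0, 0, 1, 9)
  clear (0,2): R0 −= (8)R2 → (1, 0, 0, 3)
  clear (1,2): R1 −= (6)R2 → (0, 1, 0, 8)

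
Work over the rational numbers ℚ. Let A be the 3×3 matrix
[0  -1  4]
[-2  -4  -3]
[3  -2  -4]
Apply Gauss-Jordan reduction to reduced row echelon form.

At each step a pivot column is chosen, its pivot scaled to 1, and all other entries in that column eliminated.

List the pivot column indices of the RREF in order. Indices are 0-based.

[1] R0 <-> R1
[1] R0 /= -2  ⇒  (1, 2, 3/2)
     R2 -= 3·R0  ⇒  (0, -8, -17/2)
[2] R1 /= -1  ⇒  (0, 1, -4)
     R0 -= 2·R1  ⇒  (1, 0, 19/2)
     R2 -= -8·R1  ⇒  (0, 0, -81/2)
[3] R2 /= -81/2  ⇒  (0, 0, 1)
     R0 -= 19/2·R2  ⇒  (1, 0, 0)
     R1 -= -4·R2  ⇒  (0, 1, 0)

pivot columns: 0, 1, 2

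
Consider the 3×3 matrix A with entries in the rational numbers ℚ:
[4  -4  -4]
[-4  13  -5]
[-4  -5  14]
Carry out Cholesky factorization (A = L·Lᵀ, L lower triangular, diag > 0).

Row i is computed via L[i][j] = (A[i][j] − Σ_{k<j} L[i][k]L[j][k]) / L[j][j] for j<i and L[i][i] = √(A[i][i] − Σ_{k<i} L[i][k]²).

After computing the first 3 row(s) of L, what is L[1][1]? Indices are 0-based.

L[1][1] = 3

Step 1: L[0][0] = √(4) = 2.
  L[1][0] = (-4) / L[0][0] = -2.
Step 2: L[1][1] = √(9) = 3.
  L[2][0] = (-4) / L[0][0] = -2.
  L[2][1] = (-9) / L[1][1] = -3.
Step 3: L[2][2] = √(1) = 1.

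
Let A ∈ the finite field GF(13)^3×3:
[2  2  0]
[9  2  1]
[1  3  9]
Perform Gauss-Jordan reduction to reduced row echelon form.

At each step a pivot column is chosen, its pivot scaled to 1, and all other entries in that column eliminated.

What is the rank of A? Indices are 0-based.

[1] R0 /= 2  ⇒  (1, 1, 0)
     R1 -= 9·R0  ⇒  (0, 6, 1)
     R2 -= 1·R0  ⇒  (0, 2, 9)
[2] R1 /= 6  ⇒  (0, 1, 11)
     R0 -= 1·R1  ⇒  (1, 0, 2)
     R2 -= 2·R1  ⇒  (0, 0, 0)
column 2 empty below row 2

rank = 2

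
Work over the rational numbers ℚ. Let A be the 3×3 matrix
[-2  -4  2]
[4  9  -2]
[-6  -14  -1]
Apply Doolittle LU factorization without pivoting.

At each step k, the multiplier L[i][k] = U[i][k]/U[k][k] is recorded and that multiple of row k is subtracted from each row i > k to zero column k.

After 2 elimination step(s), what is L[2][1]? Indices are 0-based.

L[2][1] = -2

Step 1: pivot at (0,0) is -2.
  row1 ← row1 − (-2)·row0  ⇒  L[1][0]=-2, U row1=(0, 1, 2)
  row2 ← row2 − (3)·row0  ⇒  L[2][0]=3, U row2=(0, -2, -7)
Step 2: pivot at (1,1) is 1.
  row2 ← row2 − (-2)·row1  ⇒  L[2][1]=-2, U row2=(0, 0, -3)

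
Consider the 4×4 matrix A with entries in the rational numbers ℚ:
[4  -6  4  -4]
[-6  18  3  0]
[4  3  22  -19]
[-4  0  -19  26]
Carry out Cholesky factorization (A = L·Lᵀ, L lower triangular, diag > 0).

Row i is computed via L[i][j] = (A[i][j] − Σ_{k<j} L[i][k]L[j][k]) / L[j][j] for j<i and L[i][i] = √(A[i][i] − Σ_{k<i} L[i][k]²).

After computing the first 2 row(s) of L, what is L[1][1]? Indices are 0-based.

Step 1: L[0][0] = √(4) = 2.
  L[1][0] = (-6) / L[0][0] = -3.
Step 2: L[1][1] = √(9) = 3.

L[1][1] = 3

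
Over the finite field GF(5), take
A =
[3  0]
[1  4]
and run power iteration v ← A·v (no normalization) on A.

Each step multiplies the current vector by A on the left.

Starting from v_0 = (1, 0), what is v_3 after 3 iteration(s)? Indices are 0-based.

v_3 = (2, 2)

v_0 = (1, 0).
v_1 = A·v_0 = (3, 1).
v_2 = A·v_1 = (4, 2).
v_3 = A·v_2 = (2, 2).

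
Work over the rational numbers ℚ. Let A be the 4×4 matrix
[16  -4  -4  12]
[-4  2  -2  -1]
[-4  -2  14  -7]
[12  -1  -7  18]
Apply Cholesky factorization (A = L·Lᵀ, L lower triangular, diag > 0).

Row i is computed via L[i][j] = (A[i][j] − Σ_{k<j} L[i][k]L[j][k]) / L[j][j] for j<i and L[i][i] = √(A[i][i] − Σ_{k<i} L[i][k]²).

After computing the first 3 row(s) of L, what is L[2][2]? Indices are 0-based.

Step 1: L[0][0] = √(16) = 4.
  L[1][0] = (-4) / L[0][0] = -1.
Step 2: L[1][1] = √(1) = 1.
  L[2][0] = (-4) / L[0][0] = -1.
  L[2][1] = (-3) / L[1][1] = -3.
Step 3: L[2][2] = √(4) = 2.

L[2][2] = 2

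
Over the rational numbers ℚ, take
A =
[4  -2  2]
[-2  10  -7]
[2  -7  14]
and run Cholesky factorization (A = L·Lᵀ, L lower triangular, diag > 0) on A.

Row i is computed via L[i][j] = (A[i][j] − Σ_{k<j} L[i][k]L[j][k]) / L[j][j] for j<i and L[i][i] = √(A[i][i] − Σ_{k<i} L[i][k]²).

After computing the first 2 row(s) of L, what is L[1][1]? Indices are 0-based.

Step 1: L[0][0] = √(4) = 2.
  L[1][0] = (-2) / L[0][0] = -1.
Step 2: L[1][1] = √(9) = 3.

L[1][1] = 3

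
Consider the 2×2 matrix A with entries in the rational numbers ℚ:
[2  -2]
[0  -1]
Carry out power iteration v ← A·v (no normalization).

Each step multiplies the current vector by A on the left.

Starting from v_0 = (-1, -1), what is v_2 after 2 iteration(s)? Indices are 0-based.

v_0 = (-1, -1).
v_1 = A·v_0 = (0, 1).
v_2 = A·v_1 = (-2, -1).

v_2 = (-2, -1)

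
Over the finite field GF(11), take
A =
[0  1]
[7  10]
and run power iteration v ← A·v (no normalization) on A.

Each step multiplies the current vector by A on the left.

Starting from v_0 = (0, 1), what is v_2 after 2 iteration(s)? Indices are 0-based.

v_0 = (0, 1).
v_1 = A·v_0 = (1, 10).
v_2 = A·v_1 = (10, 8).

v_2 = (10, 8)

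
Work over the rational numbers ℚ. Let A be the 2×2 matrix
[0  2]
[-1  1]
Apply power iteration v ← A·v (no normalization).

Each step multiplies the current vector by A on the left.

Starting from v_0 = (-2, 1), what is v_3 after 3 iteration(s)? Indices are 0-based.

v_0 = (-2, 1).
v_1 = A·v_0 = (2, 3).
v_2 = A·v_1 = (6, 1).
v_3 = A·v_2 = (2, -5).

v_3 = (2, -5)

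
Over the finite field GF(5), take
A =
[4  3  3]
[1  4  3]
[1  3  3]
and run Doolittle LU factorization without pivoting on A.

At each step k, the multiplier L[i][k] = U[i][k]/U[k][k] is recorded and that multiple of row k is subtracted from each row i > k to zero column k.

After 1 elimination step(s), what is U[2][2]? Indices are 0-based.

U[2][2] = 1

[col 0] pivot 4
  R1 -= 4*R0 → (0, 2, 1)  (L[1][0] := 4)
  R2 -= 4*R0 → (0, 1, 1)  (L[2][0] := 4)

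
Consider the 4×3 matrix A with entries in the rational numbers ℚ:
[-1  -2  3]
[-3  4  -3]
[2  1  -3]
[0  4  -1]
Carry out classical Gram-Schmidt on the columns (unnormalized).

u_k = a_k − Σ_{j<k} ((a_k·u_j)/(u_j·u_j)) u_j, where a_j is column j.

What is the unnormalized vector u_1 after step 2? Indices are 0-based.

u_1 = (-18/7, 16/7, 15/7, 4)

Step 1: u_0 = a_0 = (-1, -3, 2, 0).
Step 2: u_1 = a_1 − (-4/7)·u_0 = (-18/7, 16/7, 15/7, 4).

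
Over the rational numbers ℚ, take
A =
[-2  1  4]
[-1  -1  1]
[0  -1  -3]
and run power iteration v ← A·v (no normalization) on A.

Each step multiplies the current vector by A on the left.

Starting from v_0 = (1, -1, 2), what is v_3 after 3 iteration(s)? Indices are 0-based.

v_3 = (96, 53, -27)

v_0 = (1, -1, 2).
v_1 = A·v_0 = (5, 2, -5).
v_2 = A·v_1 = (-28, -12, 13).
v_3 = A·v_2 = (96, 53, -27).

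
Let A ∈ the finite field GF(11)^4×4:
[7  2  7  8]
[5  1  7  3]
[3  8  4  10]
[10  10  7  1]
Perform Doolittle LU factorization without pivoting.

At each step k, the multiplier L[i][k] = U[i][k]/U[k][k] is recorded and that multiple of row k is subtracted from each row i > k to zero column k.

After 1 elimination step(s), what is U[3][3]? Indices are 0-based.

U[3][3] = 10

[col 0] pivot 7
  R1 -= 7*R0 → (0, 9, 2, 2)  (L[1][0] := 7)
  R2 -= 2*R0 → (0, 4, 1, 5)  (L[2][0] := 2)
  R3 -= 3*R0 → (0, 4, 8, 10)  (L[3][0] := 3)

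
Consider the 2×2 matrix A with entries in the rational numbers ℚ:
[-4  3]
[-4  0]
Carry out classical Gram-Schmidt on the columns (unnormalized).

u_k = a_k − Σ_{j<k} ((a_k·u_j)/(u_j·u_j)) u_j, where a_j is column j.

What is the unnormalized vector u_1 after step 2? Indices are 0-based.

Step 1: u_0 = a_0 = (-4, -4).
Step 2: u_1 = a_1 − (-3/8)·u_0 = (3/2, -3/2).

u_1 = (3/2, -3/2)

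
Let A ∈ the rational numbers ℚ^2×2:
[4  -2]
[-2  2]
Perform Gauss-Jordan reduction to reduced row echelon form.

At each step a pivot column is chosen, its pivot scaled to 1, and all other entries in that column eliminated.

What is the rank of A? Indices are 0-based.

rank = 2

step 1: normalize row 0 (÷4) = (1, -1/2)
  row 1: subtract -2×row0 = (0, 1)
step 2: normalize row 1 (÷1) = (0, 1)
  row 0: subtract -1/2×row1 = (1, 0)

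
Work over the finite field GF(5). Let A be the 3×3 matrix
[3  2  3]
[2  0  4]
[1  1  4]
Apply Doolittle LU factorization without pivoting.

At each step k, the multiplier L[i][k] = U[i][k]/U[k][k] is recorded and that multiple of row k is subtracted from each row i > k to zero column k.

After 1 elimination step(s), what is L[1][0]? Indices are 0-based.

Step 1: pivot at (0,0) is 3.
  row1 ← row1 − (4)·row0  ⇒  L[1][0]=4, U row1=(0, 2, 2)
  row2 ← row2 − (2)·row0  ⇒  L[2][0]=2, U row2=(0, 2, 3)

L[1][0] = 4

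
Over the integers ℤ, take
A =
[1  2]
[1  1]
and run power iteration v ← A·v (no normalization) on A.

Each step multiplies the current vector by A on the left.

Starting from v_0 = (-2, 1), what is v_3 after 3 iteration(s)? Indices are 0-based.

v_0 = (-2, 1).
v_1 = A·v_0 = (0, -1).
v_2 = A·v_1 = (-2, -1).
v_3 = A·v_2 = (-4, -3).

v_3 = (-4, -3)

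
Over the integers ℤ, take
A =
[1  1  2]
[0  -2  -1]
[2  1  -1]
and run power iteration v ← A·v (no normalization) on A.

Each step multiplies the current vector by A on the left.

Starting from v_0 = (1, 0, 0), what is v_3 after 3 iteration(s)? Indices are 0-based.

v_3 = (3, 4, 8)

v_0 = (1, 0, 0).
v_1 = A·v_0 = (1, 0, 2).
v_2 = A·v_1 = (5, -2, 0).
v_3 = A·v_2 = (3, 4, 8).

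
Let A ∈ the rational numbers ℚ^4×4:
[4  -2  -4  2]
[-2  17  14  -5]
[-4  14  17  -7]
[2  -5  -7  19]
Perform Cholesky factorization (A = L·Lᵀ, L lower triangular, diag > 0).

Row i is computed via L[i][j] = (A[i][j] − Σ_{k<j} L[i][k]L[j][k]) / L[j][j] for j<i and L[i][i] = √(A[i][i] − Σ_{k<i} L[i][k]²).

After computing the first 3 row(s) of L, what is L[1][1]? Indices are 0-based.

L[1][1] = 4

Step 1: L[0][0] = √(4) = 2.
  L[1][0] = (-2) / L[0][0] = -1.
Step 2: L[1][1] = √(16) = 4.
  L[2][0] = (-4) / L[0][0] = -2.
  L[2][1] = (12) / L[1][1] = 3.
Step 3: L[2][2] = √(4) = 2.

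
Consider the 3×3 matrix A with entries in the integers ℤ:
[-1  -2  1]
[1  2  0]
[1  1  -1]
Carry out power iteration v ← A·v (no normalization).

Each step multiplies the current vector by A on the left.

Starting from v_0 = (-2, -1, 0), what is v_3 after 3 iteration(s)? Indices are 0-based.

v_0 = (-2, -1, 0).
v_1 = A·v_0 = (4, -4, -3).
v_2 = A·v_1 = (1, -4, 3).
v_3 = A·v_2 = (10, -7, -6).

v_3 = (10, -7, -6)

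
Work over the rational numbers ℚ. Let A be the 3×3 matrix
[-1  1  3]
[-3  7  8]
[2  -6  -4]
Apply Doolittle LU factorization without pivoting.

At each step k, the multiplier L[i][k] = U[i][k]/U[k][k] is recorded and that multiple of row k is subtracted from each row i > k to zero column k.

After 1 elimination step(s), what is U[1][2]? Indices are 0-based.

k=0: U[0][0]=-1
  eliminate (1,0): mult=3, new row 1: (0, 4, -1); set L[1][0]=3
  eliminate (2,0): mult=-2, new row 2: (0, -4, 2); set L[2][0]=-2

U[1][2] = -1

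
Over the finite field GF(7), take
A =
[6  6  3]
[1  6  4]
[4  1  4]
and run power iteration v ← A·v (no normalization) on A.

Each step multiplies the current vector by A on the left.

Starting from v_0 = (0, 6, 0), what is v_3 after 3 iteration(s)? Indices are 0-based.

v_3 = (5, 3, 1)

v_0 = (0, 6, 0).
v_1 = A·v_0 = (1, 1, 6).
v_2 = A·v_1 = (2, 3, 1).
v_3 = A·v_2 = (5, 3, 1).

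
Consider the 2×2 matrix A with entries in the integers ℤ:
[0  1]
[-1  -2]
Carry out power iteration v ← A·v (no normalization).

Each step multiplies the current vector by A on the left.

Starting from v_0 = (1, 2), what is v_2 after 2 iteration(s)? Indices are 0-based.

v_0 = (1, 2).
v_1 = A·v_0 = (2, -5).
v_2 = A·v_1 = (-5, 8).

v_2 = (-5, 8)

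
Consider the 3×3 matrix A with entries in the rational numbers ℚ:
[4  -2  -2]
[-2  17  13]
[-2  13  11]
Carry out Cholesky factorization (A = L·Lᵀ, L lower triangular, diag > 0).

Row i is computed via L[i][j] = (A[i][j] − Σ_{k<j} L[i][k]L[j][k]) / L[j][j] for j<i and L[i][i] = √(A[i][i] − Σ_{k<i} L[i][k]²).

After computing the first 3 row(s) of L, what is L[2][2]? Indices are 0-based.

L[2][2] = 1

Step 1: L[0][0] = √(4) = 2.
  L[1][0] = (-2) / L[0][0] = -1.
Step 2: L[1][1] = √(16) = 4.
  L[2][0] = (-2) / L[0][0] = -1.
  L[2][1] = (12) / L[1][1] = 3.
Step 3: L[2][2] = √(1) = 1.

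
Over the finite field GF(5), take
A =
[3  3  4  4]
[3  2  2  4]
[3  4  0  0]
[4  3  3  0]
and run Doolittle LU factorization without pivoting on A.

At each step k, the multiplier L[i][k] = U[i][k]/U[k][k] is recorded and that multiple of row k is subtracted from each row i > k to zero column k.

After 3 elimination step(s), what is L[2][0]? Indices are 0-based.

L[2][0] = 1

[col 0] pivot 3
  R1 -= 1*R0 → (0, 4, 3, 0)  (L[1][0] := 1)
  R2 -= 1*R0 → (0, 1, 1, 1)  (L[2][0] := 1)
  R3 -= 3*R0 → (0, 4, 1, 3)  (L[3][0] := 3)
[col 1] pivot 4
  R2 -= 4*R1 → (0, 0, 4, 1)  (L[2][1] := 4)
  R3 -= 1*R1 → (0, 0, 3, 3)  (L[3][1] := 1)
[col 2] pivot 4
  R3 -= 2*R2 → (0, 0, 0, 1)  (L[3][2] := 2)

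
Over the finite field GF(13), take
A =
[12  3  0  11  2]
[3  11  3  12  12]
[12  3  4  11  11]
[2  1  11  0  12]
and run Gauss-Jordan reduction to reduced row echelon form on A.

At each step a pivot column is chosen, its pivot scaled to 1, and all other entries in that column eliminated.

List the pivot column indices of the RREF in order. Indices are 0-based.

step 1: normalize row 0 (÷12) = (1, 10, 0, 2, 11)
  row 1: subtract 3×row0 = (0, 7, 3, 6, 5)
  row 2: subtract 12×row0 = (0, 0, 4, 0, 9)
  row 3: subtract 2×row0 = (0, 7, 11, 9, 3)
step 2: normalize row 1 (÷7) = (0, 1, 6, 12, 10)
  row 0: subtract 10×row1 = (1, 0, 5, 12, 2)
  row 3: subtract 7×row1 = (0, 0, 8, 3, 11)
step 3: normalize row 2 (÷4) = (0, 0, 1, 0, 12)
  row 0: subtract 5×row2 = (1, 0, 0, 12, 7)
  row 1: subtract 6×row2 = (0, 1, 0, 12, 3)
  row 3: subtract 8×row2 = (0, 0, 0, 3, 6)
step 4: normalize row 3 (÷3) = (0, 0, 0, 1, 2)
  row 0: subtract 12×row3 = (1, 0, 0, 0, 9)
  row 1: subtract 12×row3 = (0, 1, 0, 0, 5)

pivot columns: 0, 1, 2, 3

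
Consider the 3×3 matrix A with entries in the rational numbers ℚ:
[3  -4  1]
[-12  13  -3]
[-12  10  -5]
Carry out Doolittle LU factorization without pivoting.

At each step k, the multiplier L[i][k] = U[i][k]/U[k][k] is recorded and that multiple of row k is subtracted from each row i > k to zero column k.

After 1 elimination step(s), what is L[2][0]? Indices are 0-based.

L[2][0] = -4

Step 1: pivot at (0,0) is 3.
  row1 ← row1 − (-4)·row0  ⇒  L[1][0]=-4, U row1=(0, -3, 1)
  row2 ← row2 − (-4)·row0  ⇒  L[2][0]=-4, U row2=(0, -6, -1)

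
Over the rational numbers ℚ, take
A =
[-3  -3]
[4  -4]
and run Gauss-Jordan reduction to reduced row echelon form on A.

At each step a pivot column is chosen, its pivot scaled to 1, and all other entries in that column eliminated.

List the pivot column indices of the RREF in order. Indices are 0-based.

pivot columns: 0, 1

step 1: normalize row 0 (÷-3) = (1, 1)
  row 1: subtract 4×row0 = (0, -8)
step 2: normalize row 1 (÷-8) = (0, 1)
  row 0: subtract 1×row1 = (1, 0)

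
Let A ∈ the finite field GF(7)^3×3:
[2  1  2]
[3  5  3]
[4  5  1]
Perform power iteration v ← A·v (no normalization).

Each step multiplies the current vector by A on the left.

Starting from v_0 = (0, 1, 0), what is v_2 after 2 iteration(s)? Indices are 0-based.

v_2 = (3, 1, 6)

v_0 = (0, 1, 0).
v_1 = A·v_0 = (1, 5, 5).
v_2 = A·v_1 = (3, 1, 6).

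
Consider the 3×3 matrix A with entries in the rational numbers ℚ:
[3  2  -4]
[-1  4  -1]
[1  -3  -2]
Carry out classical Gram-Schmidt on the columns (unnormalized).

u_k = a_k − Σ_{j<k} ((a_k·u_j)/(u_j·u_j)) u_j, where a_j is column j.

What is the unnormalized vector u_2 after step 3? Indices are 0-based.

u_2 = (35/318, -385/318, -245/159)

Step 1: u_0 = a_0 = (3, -1, 1).
Step 2: u_1 = a_1 − (-1/11)·u_0 = (25/11, 43/11, -32/11).
Step 3: u_2 = a_2 − (-13/11)·u_0 − (-79/318)·u_1 = (35/318, -385/318, -245/159).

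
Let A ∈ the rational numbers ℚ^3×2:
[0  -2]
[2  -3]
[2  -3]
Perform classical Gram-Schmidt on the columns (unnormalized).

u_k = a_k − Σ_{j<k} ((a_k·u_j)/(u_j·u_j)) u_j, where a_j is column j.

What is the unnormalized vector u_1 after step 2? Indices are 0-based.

Step 1: u_0 = a_0 = (0, 2, 2).
Step 2: u_1 = a_1 − (-3/2)·u_0 = (-2, 0, 0).

u_1 = (-2, 0, 0)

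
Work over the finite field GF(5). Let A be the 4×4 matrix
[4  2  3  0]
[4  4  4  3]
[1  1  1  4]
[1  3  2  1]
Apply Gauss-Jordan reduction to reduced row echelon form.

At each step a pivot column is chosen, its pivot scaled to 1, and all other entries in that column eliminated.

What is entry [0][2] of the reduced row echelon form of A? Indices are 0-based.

pivot(0,0)=4: scale R0 → (1, 3, 2, 0)
  clear (1,0): R1 −= (4)R0 → (0, 2, 1, 3)
  clear (2,0): R2 −= (1)R0 → (0, 3, 4, 4)
  clear (3,0): R3 −= (1)R0 → (0, 0, 0, 1)
pivot(1,1)=2: scale R1 → (0, 1, 3, 4)
  clear (0,1): R0 −= (3)R1 → (1, 0, 3, 3)
  clear (2,1): R2 −= (3)R1 → (0, 0, 0, 2)
col 2: no nonzero at/below row 2; advance.
pivot(2,3)=2: scale R2 → (0, 0, 0, 1)
  clear (0,3): R0 −= (3)R2 → (1, 0, 3, 0)
  clear (1,3): R1 −= (4)R2 → (0, 1, 3, 0)
  clear (3,3): R3 −= (1)R2 → (0, 0, 0, 0)

M[0][2] = 3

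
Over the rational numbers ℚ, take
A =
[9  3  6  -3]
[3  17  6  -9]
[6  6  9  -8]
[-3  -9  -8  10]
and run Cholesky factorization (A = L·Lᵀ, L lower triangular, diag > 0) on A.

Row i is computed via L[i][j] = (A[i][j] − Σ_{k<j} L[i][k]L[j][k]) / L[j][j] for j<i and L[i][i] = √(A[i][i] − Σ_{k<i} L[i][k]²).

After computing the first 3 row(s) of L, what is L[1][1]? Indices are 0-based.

Step 1: L[0][0] = √(9) = 3.
  L[1][0] = (3) / L[0][0] = 1.
Step 2: L[1][1] = √(16) = 4.
  L[2][0] = (6) / L[0][0] = 2.
  L[2][1] = (4) / L[1][1] = 1.
Step 3: L[2][2] = √(4) = 2.

L[1][1] = 4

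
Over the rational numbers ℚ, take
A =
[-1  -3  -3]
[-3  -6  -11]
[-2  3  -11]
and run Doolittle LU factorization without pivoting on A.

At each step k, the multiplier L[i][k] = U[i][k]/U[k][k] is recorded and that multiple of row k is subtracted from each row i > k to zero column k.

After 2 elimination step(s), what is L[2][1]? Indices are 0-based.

[col 0] pivot -1
  R1 -= 3*R0 → (0, 3, -2)  (L[1][0] := 3)
  R2 -= 2*R0 → (0, 9, -5)  (L[2][0] := 2)
[col 1] pivot 3
  R2 -= 3*R1 → (0, 0, 1)  (L[2][1] := 3)

L[2][1] = 3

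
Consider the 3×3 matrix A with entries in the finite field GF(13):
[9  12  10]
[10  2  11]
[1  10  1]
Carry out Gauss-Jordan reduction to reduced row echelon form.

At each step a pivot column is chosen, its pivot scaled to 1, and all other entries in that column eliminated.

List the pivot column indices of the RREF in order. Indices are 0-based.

pivot columns: 0, 1, 2

pivot(0,0)=9: scale R0 → (1, 10, 4)
  clear (1,0): R1 −= (10)R0 → (0, 6, 10)
  clear (2,0): R2 −= (1)R0 → (0, 0, 10)
pivot(1,1)=6: scale R1 → (0, 1, 6)
  clear (0,1): R0 −= (10)R1 → (1, 0, 9)
pivot(2,2)=10: scale R2 → (0, 0, 1)
  clear (0,2): R0 −= (9)R2 → (1, 0, 0)
  clear (1,2): R1 −= (6)R2 → (0, 1, 0)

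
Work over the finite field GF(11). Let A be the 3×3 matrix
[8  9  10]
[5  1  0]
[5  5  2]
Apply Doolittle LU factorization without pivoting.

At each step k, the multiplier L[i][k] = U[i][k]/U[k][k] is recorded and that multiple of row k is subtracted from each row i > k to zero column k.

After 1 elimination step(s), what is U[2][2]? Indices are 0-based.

Step 1: pivot at (0,0) is 8.
  row1 ← row1 − (2)·row0  ⇒  L[1][0]=2, U row1=(0, 5, 2)
  row2 ← row2 − (2)·row0  ⇒  L[2][0]=2, U row2=(0, 9, 4)

U[2][2] = 4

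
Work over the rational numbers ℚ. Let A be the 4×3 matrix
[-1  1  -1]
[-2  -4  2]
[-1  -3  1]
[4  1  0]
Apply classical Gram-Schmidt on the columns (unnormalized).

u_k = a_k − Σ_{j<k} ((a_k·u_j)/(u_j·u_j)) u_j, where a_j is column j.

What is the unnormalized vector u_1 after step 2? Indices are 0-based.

u_1 = (18/11, -30/11, -26/11, -17/11)

Step 1: u_0 = a_0 = (-1, -2, -1, 4).
Step 2: u_1 = a_1 − (7/11)·u_0 = (18/11, -30/11, -26/11, -17/11).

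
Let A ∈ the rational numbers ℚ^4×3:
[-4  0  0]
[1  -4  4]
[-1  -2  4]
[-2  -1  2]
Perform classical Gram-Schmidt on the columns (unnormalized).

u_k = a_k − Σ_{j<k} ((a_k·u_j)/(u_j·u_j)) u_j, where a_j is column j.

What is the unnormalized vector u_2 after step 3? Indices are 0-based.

Step 1: u_0 = a_0 = (-4, 1, -1, -2).
Step 2: u_1 = a_1 − (0)·u_0 = (0, -4, -2, -1).
Step 3: u_2 = a_2 − (-2/11)·u_0 − (-26/21)·u_1 = (-8/11, -178/231, 310/231, 92/231).

u_2 = (-8/11, -178/231, 310/231, 92/231)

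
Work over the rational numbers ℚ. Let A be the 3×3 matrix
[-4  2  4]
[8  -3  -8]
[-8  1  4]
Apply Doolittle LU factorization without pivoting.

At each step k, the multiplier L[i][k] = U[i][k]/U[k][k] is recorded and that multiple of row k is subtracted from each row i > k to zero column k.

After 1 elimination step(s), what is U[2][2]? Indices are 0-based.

U[2][2] = -4

[col 0] pivot -4
  R1 -= -2*R0 → (0, 1, 0)  (L[1][0] := -2)
  R2 -= 2*R0 → (0, -3, -4)  (L[2][0] := 2)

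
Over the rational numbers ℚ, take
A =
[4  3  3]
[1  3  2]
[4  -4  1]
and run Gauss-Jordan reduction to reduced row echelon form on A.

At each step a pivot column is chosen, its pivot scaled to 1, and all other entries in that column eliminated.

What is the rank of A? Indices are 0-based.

rank = 3

pivot(0,0)=4: scale R0 → (1, 3/4, 3/4)
  clear (1,0): R1 −= (1)R0 → (0, 9/4, 5/4)
  clear (2,0): R2 −= (4)R0 → (0, -7, -2)
pivot(1,1)=9/4: scale R1 → (0, 1, 5/9)
  clear (0,1): R0 −= (3/4)R1 → (1, 0, 1/3)
  clear (2,1): R2 −= (-7)R1 → (0, 0, 17/9)
pivot(2,2)=17/9: scale R2 → (0, 0, 1)
  clear (0,2): R0 −= (1/3)R2 → (1, 0, 0)
  clear (1,2): R1 −= (5/9)R2 → (0, 1, 0)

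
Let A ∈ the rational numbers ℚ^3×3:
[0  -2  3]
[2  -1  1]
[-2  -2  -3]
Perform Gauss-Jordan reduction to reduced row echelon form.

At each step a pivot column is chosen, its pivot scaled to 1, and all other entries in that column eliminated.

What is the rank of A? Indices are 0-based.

rank = 3

pivot(0,0): swap R0↔R1
pivot(0,0)=2: scale R0 → (1, -1/2, 1/2)
  clear (2,0): R2 −= (-2)R0 → (0, -3, -2)
pivot(1,1)=-2: scale R1 → (0, 1, -3/2)
  clear (0,1): R0 −= (-1/2)R1 → (1, 0, -1/4)
  clear (2,1): R2 −= (-3)R1 → (0, 0, -13/2)
pivot(2,2)=-13/2: scale R2 → (0, 0, 1)
  clear (0,2): R0 −= (-1/4)R2 → (1, 0, 0)
  clear (1,2): R1 −= (-3/2)R2 → (0, 1, 0)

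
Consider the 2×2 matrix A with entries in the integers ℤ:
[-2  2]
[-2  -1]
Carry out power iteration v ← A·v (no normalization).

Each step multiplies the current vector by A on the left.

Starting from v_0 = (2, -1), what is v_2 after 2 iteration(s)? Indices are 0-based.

v_2 = (6, 15)

v_0 = (2, -1).
v_1 = A·v_0 = (-6, -3).
v_2 = A·v_1 = (6, 15).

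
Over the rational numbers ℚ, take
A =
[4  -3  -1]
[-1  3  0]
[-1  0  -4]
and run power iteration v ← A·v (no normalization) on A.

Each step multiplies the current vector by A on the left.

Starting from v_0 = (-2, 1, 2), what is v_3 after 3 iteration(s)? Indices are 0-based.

v_0 = (-2, 1, 2).
v_1 = A·v_0 = (-13, 5, -6).
v_2 = A·v_1 = (-61, 28, 37).
v_3 = A·v_2 = (-365, 145, -87).

v_3 = (-365, 145, -87)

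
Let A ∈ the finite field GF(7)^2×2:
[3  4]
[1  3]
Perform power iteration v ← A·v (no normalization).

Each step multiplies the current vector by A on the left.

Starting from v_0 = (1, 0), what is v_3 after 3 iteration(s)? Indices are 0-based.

v_0 = (1, 0).
v_1 = A·v_0 = (3, 1).
v_2 = A·v_1 = (6, 6).
v_3 = A·v_2 = (0, 3).

v_3 = (0, 3)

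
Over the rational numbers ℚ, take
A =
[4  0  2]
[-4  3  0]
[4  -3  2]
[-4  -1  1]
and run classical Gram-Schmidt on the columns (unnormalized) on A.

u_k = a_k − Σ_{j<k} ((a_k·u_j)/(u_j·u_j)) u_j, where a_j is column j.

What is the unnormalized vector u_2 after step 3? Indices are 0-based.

Step 1: u_0 = a_0 = (4, -4, 4, -4).
Step 2: u_1 = a_1 − (-5/16)·u_0 = (5/4, 7/4, -7/4, -9/4).
Step 3: u_2 = a_2 − (3/16)·u_0 − (-13/51)·u_1 = (80/51, 61/51, 41/51, 20/17).

u_2 = (80/51, 61/51, 41/51, 20/17)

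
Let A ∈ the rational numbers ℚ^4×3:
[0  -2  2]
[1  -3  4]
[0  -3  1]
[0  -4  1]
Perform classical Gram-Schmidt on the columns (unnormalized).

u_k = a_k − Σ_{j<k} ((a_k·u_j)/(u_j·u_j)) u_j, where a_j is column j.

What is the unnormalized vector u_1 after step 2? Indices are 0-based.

u_1 = (-2, 0, -3, -4)

Step 1: u_0 = a_0 = (0, 1, 0, 0).
Step 2: u_1 = a_1 − (-3)·u_0 = (-2, 0, -3, -4).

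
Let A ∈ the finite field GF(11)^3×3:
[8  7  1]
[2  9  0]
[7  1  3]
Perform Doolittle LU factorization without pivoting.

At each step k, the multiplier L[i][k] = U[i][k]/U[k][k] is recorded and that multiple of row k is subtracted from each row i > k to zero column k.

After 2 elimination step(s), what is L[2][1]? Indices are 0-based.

[col 0] pivot 8
  R1 -= 3*R0 → (0, 10, 8)  (L[1][0] := 3)
  R2 -= 5*R0 → (0, 10, 9)  (L[2][0] := 5)
[col 1] pivot 10
  R2 -= 1*R1 → (0, 0, 1)  (L[2][1] := 1)

L[2][1] = 1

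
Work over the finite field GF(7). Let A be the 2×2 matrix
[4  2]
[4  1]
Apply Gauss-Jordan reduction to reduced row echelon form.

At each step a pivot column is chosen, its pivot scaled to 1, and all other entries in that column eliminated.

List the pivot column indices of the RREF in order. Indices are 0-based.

step 1: normalize row 0 (÷4) = (1, 4)
  row 1: subtract 4×row0 = (0, 6)
step 2: normalize row 1 (÷6) = (0, 1)
  row 0: subtract 4×row1 = (1, 0)

pivot columns: 0, 1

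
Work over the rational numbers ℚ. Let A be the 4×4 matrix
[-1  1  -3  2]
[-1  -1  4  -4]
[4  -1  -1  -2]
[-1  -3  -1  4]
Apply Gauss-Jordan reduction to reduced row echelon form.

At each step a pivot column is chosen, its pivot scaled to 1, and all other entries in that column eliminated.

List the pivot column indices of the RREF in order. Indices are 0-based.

pivot columns: 0, 1, 2, 3

[1] R0 /= -1  ⇒  (1, -1, 3, -2)
     R1 -= -1·R0  ⇒  (0, -2, 7, -6)
     R2 -= 4·R0  ⇒  (0, 3, -13, 6)
     R3 -= -1·R0  ⇒  (0, -4, 2, 2)
[2] R1 /= -2  ⇒  (0, 1, -7/2, 3)
     R0 -= -1·R1  ⇒  (1, 0, -1/2, 1)
     R2 -= 3·R1  ⇒  (0, 0, -5/2, -3)
     R3 -= -4·R1  ⇒  (0, 0, -12, 14)
[3] R2 /= -5/2  ⇒  (0, 0, 1, 6/5)
     R0 -= -1/2·R2  ⇒  (1, 0, 0, 8/5)
     R1 -= -7/2·R2  ⇒  (0, 1, 0, 36/5)
     R3 -= -12·R2  ⇒  (0, 0, 0, 142/5)
[4] R3 /= 142/5  ⇒  (0, 0, 0, 1)
     R0 -= 8/5·R3  ⇒  (1, 0, 0, 0)
     R1 -= 36/5·R3  ⇒  (0, 1, 0, 0)
     R2 -= 6/5·R3  ⇒  (0, 0, 1, 0)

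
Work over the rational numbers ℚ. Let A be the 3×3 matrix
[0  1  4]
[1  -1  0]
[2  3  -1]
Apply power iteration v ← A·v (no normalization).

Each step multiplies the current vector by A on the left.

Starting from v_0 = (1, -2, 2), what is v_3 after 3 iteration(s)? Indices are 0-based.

v_0 = (1, -2, 2).
v_1 = A·v_0 = (6, 3, -6).
v_2 = A·v_1 = (-21, 3, 27).
v_3 = A·v_2 = (111, -24, -60).

v_3 = (111, -24, -60)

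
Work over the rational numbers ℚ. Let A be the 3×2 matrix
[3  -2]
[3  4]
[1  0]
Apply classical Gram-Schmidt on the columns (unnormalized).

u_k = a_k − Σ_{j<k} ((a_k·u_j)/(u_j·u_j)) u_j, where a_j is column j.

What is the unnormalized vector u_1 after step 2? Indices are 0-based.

Step 1: u_0 = a_0 = (3, 3, 1).
Step 2: u_1 = a_1 − (6/19)·u_0 = (-56/19, 58/19, -6/19).

u_1 = (-56/19, 58/19, -6/19)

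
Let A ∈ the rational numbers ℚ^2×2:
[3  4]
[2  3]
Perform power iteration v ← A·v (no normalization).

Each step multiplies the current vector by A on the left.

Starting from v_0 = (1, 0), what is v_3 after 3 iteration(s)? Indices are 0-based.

v_0 = (1, 0).
v_1 = A·v_0 = (3, 2).
v_2 = A·v_1 = (17, 12).
v_3 = A·v_2 = (99, 70).

v_3 = (99, 70)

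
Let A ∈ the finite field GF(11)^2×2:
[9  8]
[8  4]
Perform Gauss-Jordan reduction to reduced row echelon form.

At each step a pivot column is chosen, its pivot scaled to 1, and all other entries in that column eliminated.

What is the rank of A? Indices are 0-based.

pivot(0,0)=9: scale R0 → (1, 7)
  clear (1,0): R1 −= (8)R0 → (0, 3)
pivot(1,1)=3: scale R1 → (0, 1)
  clear (0,1): R0 −= (7)R1 → (1, 0)

rank = 2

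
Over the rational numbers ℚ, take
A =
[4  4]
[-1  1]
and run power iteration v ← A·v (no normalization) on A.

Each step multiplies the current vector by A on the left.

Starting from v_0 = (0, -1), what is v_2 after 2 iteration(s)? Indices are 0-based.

v_0 = (0, -1).
v_1 = A·v_0 = (-4, -1).
v_2 = A·v_1 = (-20, 3).

v_2 = (-20, 3)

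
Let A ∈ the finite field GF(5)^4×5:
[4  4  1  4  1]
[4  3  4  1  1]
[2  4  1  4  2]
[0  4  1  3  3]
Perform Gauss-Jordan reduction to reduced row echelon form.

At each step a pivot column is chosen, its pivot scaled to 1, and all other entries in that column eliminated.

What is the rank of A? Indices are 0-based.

[1] R0 /= 4  ⇒  (1, 1, 4, 1, 4)
     R1 -= 4·R0  ⇒  (0, 4, 3, 2, 0)
     R2 -= 2·R0  ⇒  (0, 2, 3, 2, 4)
[2] R1 /= 4  ⇒  (0, 1, 2, 3, 0)
     R0 -= 1·R1  ⇒  (1, 0, 2, 3, 4)
     R2 -= 2·R1  ⇒  (0, 0, 4, 1, 4)
     R3 -= 4·R1  ⇒  (0, 0, 3, 1, 3)
[3] R2 /= 4  ⇒  (0, 0, 1, 4, 1)
     R0 -= 2·R2  ⇒  (1, 0, 0, 0, 2)
     R1 -= 2·R2  ⇒  (0, 1, 0, 0, 3)
     R3 -= 3·R2  ⇒  (0, 0, 0, 4, 0)
[4] R3 /= 4  ⇒  (0, 0, 0, 1, 0)
     R2 -= 4·R3  ⇒  (0, 0, 1, 0, 1)

rank = 4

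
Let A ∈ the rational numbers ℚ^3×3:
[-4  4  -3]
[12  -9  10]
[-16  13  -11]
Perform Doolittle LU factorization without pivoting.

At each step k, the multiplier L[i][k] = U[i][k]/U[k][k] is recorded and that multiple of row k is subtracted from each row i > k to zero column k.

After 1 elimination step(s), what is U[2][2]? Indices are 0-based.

k=0: U[0][0]=-4
  eliminate (1,0): mult=-3, new row 1: (0, 3, 1); set L[1][0]=-3
  eliminate (2,0): mult=4, new row 2: (0, -3, 1); set L[2][0]=4

U[2][2] = 1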